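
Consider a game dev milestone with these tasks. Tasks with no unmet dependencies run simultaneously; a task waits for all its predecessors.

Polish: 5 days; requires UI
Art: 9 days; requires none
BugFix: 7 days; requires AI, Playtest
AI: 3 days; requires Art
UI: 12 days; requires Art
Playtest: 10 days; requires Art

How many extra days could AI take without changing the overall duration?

7

The longest chain is Art→UI→Polish = 9+12+5 = 26; overall finish 26 days.
AI finishes as early as 12 and must finish by 19.
So AI can slip 19 − 12 = 7 days.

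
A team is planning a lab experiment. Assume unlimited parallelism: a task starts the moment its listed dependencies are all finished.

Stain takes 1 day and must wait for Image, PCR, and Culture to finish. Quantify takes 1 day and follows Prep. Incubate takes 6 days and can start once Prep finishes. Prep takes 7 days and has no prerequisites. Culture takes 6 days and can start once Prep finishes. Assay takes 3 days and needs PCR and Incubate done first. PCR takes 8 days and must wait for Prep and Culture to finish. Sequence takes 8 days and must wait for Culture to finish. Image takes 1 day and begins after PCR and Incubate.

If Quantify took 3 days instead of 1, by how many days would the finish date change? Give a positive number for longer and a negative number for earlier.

Baseline: Prep→Culture→PCR→Assay = 7+6+8+3 = 24 → 24 days.
Quantify has 16 days of float (longest path through it is 8).
No other chain overtakes it, so the finish is 24 days.
Change in finish: 24 − 24 = +0 days.

0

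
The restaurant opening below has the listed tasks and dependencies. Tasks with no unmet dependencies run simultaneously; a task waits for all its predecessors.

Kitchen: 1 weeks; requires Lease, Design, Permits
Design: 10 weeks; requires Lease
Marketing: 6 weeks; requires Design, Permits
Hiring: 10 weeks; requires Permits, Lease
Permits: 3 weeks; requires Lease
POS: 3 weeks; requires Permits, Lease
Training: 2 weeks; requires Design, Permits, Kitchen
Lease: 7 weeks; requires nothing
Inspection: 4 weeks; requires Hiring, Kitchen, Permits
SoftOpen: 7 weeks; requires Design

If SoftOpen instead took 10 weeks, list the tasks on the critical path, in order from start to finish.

Lease, Design, SoftOpen

Critical path before the change: Lease→Design→SoftOpen = 7+10+7 = 24 giving 24 weeks.
Since SoftOpen is critical, the +3 change carries straight to that chain (now 27 weeks).
The critical path is still Lease→Design→SoftOpen; finish is now 27 weeks.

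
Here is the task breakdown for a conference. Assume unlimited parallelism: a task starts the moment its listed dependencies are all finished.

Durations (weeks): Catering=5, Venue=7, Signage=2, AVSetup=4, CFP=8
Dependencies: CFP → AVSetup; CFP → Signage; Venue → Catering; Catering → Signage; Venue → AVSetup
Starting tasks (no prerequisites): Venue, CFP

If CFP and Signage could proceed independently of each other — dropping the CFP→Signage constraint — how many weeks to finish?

14

Original critical path: Venue→Catering→Signage = 7+5+2 = 14 ⇒ 14 weeks.
Dropping CFP→Signage doesn't change Signage's earliest start (12); another predecessor still binds.
The longest chain is now Venue→Catering→Signage = 7+5+2 = 14, so the project takes 14 weeks.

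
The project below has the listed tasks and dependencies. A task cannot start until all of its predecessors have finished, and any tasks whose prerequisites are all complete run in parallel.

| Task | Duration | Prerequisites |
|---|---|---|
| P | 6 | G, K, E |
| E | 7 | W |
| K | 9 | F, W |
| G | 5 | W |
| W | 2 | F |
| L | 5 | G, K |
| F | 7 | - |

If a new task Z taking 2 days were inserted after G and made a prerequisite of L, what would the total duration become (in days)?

24

Originally the job takes 24 days.
With Z inserted, L now waits for max(G, K, Z).
New critical path: F→W→K→P = 7+2+9+6 = 24 ⇒ 24 days.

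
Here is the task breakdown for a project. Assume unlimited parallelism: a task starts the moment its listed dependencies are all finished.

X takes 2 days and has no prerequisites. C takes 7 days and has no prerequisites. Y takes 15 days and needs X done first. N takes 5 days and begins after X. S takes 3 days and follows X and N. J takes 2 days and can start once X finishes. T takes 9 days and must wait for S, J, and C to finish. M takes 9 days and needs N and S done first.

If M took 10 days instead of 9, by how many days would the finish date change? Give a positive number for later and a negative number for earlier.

Baseline: X→N→S→M = 2+5+3+9 = 19 → 19 days.
Since M is critical, the +1 change carries straight to that chain (now 20 days).
The critical path is still X→N→S→M; finish is now 20 days.
Change in finish: 20 − 19 = +1 days.

1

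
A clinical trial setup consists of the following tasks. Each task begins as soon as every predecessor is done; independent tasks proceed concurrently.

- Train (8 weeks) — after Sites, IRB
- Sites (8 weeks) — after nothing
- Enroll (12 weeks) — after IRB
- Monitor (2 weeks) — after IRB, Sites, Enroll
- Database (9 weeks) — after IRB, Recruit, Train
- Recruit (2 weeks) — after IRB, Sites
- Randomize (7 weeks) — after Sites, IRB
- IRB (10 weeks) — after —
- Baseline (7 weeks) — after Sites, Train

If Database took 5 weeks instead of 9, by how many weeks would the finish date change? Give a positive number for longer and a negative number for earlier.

-2

Baseline: IRB→Train→Database = 10+8+9 = 27 → 27 weeks.
Database is on the critical path; changing it to 5 makes that path 23 weeks.
The binding chain switches to IRB→Train→Baseline = 10+8+7 = 25; finish 25 weeks.
Change in finish: 25 − 27 = -2 weeks.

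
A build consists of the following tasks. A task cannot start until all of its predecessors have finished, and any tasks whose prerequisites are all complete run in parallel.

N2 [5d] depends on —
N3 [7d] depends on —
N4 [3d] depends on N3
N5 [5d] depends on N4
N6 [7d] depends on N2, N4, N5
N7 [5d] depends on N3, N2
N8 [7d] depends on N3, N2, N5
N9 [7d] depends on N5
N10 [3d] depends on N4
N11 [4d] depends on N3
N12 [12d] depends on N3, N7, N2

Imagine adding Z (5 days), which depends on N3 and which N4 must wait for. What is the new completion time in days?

Originally the project takes 24 days.
With Z inserted, N4 now waits for max(N3, Z).
New critical path: N3→Z→N4→N5→N6 = 7+5+3+5+7 = 27 ⇒ 27 days.

27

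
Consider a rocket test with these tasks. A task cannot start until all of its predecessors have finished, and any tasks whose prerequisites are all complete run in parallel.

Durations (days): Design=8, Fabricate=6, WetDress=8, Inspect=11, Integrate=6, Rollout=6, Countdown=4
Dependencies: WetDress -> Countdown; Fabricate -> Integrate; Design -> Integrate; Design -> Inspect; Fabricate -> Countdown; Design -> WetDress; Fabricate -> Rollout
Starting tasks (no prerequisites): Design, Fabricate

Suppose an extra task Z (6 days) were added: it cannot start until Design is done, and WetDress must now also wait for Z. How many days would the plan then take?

26

Originally the plan takes 20 days.
With Z inserted, WetDress now waits for max(Design, Z).
New critical path: Design→Z→WetDress→Countdown = 8+6+8+4 = 26 ⇒ 26 days.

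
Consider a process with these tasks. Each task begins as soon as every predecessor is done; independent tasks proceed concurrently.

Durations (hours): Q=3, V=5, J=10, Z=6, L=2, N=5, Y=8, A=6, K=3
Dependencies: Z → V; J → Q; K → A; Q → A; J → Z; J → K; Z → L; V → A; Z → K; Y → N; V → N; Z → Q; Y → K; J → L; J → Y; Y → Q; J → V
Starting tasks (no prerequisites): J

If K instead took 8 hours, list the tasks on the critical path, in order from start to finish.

Baseline: J→Y→K→A = 10+8+3+6 = 27 → 27 hours.
Since K is critical, the +5 change carries straight to that chain (now 32 hours).
No other chain overtakes it, so the finish is 32 hours.

J, Y, K, A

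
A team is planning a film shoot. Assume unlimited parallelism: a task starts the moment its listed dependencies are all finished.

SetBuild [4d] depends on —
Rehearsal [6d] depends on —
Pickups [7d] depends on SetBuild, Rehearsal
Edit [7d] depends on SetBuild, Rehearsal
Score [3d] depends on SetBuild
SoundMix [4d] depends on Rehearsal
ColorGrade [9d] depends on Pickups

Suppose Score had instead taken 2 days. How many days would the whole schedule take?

Baseline: Rehearsal→Pickups→ColorGrade = 6+7+9 = 22 → 22 days.
Score is off the critical path — its longest chain is 7 days, giving 15 of slack.
No other chain overtakes it, so the finish is 22 days.

22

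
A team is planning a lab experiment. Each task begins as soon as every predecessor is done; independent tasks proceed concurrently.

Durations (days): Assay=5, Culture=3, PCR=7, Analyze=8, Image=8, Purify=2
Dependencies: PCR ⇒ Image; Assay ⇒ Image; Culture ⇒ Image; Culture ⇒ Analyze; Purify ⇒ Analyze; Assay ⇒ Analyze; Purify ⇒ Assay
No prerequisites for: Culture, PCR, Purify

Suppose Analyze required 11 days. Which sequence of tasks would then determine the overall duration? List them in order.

As given, the longest chain is Purify→Assay→Analyze = 2+5+8 = 15, so the finish is 15 days.
Analyze lies on that path, so at 11 days the path becomes 18 days.
The critical path is still Purify→Assay→Analyze; finish is now 18 days.

Purify, Assay, Analyze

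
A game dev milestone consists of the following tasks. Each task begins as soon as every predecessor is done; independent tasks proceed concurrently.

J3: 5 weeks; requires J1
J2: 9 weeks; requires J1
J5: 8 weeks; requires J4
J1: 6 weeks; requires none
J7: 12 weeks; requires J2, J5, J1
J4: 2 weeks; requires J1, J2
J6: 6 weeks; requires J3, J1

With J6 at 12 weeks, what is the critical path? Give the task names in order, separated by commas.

J1, J2, J4, J5, J7

The binding path is J1→J2→J4→J5→J7 = 6+9+2+8+12 = 37; finish at 37 weeks.
J6 has 20 weeks of float (longest path through it is 17).
The critical path is still J1→J2→J4→J5→J7; finish is now 37 weeks.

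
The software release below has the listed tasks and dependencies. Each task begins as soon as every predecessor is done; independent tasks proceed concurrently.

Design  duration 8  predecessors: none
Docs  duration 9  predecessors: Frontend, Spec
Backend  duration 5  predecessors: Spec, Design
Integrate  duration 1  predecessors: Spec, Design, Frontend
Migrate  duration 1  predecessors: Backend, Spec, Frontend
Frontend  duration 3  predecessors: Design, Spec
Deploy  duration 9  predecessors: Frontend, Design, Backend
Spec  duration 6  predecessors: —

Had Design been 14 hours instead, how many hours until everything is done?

Critical path before the change: Design→Backend→Deploy = 8+5+9 = 22 giving 22 hours.
Design lies on that path, so at 14 hours the path becomes 28 hours.
That remains the longest chain; total 28 hours.

28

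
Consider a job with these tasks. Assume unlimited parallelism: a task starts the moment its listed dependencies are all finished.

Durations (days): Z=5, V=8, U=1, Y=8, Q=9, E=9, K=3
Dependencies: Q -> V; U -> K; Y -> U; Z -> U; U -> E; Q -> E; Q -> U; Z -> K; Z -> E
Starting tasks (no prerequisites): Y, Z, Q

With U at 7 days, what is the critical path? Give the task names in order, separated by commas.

Critical path before the change: Q→U→E = 9+1+9 = 19 giving 19 days.
U is on the critical path; changing it to 7 makes that path 25 days.
That remains the longest chain; total 25 days.

Q, U, E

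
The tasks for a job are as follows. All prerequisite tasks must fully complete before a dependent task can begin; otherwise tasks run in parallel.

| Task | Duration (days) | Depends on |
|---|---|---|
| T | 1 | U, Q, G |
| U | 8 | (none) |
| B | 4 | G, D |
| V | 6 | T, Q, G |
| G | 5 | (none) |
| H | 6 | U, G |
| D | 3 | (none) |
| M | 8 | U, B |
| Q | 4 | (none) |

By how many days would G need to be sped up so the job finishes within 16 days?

1

Current finish: 17 days; target: 16.
G is on every critical path, so each day cut from G cuts the finish by one (this holds down to a finish of 16).
Need 17 − 16 = 1 day off G → G becomes 4 days, finish becomes 16.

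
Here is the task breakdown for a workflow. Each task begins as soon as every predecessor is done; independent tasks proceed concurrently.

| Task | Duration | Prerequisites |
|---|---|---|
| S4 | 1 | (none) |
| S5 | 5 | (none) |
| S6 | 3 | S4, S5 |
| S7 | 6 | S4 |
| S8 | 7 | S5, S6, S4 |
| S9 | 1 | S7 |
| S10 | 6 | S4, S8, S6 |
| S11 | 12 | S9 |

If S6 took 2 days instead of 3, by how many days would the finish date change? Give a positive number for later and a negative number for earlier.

-1

Critical path before the change: S5→S6→S8→S10 = 5+3+7+6 = 21 giving 21 days.
S6 lies on that path, so at 2 days the path becomes 20 days.
New critical path: S4→S7→S9→S11 = 1+6+1+12 = 20 ⇒ 20 days.
Change in finish: 20 − 21 = -1 days.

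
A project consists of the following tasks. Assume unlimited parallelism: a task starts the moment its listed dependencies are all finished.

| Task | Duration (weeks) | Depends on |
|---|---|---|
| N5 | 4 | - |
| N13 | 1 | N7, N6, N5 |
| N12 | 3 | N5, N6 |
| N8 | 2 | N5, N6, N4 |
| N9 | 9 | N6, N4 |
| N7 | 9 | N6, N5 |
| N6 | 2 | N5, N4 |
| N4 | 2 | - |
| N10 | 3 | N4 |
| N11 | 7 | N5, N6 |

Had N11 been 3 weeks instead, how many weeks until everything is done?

16

Critical path before the change: N5→N6→N7→N13 = 4+2+9+1 = 16 giving 16 weeks.
N11 is off the critical path — its longest chain is 13 weeks, giving 3 of slack.
No other chain overtakes it, so the finish is 16 weeks.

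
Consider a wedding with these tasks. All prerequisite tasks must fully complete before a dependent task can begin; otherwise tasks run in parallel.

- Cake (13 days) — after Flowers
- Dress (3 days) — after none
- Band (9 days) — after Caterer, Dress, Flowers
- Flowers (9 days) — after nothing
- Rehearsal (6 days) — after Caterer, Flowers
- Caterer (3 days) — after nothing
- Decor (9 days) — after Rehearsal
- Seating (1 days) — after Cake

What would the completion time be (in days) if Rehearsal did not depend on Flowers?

23

Original critical path: Flowers→Rehearsal→Decor = 9+6+9 = 24 ⇒ 24 days.
Without Flowers→Rehearsal, Rehearsal's earliest start moves from 9 to 3.
New critical path: Flowers→Cake→Seating = 9+13+1 = 23 ⇒ 23 days.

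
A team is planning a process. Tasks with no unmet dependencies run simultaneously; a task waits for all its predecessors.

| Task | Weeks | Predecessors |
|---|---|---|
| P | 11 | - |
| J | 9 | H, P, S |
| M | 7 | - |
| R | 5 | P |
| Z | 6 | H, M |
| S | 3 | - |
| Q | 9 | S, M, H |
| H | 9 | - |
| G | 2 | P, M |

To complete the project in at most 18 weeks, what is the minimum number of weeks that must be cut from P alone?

Current finish: 20 weeks; target: 18.
P is on every critical path, so each week cut from P cuts the finish by one (this holds down to a finish of 18).
Need 20 − 18 = 2 weeks off P → P becomes 9 weeks, finish becomes 18.

2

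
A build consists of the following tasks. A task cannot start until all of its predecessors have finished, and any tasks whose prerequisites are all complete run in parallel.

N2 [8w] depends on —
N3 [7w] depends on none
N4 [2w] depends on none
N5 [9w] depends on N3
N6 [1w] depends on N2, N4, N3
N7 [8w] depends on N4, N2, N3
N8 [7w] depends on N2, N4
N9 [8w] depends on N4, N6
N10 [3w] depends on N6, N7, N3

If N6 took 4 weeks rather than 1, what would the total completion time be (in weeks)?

The binding path is N2→N7→N10 = 8+8+3 = 19; finish at 19 weeks.
The longest path through N6 is only 17 weeks, so N6 has float 2.
The binding chain switches to N2→N6→N9 = 8+4+8 = 20; finish 20 weeks.

20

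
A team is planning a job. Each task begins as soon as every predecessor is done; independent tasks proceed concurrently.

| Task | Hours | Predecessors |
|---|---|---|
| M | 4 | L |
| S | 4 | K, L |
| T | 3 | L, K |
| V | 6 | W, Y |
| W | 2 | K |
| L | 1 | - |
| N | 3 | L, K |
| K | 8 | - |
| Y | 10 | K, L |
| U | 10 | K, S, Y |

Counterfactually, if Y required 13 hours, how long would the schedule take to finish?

31

As given, the longest chain is K→Y→U = 8+10+10 = 28, so the finish is 28 hours.
Y is on the critical path; changing it to 13 makes that path 31 hours.
The critical path is still K→Y→U; finish is now 31 hours.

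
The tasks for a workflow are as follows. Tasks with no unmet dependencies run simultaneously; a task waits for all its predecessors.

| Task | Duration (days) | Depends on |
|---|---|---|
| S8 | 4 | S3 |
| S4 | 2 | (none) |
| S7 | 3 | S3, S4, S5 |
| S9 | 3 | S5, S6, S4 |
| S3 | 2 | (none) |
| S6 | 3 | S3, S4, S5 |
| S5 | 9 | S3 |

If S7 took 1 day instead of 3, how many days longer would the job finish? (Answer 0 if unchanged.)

0

Actual critical path: S3→S5→S6→S9 = 2+9+3+3 = 17 ⇒ 17 days.
S7 has 3 days of float (longest path through it is 14).
That remains the longest chain; total 17 days.
Change in finish: 17 − 17 = +0 days.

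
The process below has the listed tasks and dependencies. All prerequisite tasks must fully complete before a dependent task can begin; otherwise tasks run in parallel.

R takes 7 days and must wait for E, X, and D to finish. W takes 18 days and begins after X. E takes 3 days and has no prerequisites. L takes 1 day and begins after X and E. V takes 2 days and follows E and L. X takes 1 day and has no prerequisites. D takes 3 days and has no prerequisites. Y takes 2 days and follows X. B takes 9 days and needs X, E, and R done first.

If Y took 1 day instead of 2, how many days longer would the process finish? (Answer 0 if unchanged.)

0

As given, the longest chain is X→W = 1+18 = 19, so the finish is 19 days.
The longest path through Y is only 3 days, so Y has float 16.
No other chain overtakes it, so the finish is 19 days.
Change in finish: 19 − 19 = +0 days.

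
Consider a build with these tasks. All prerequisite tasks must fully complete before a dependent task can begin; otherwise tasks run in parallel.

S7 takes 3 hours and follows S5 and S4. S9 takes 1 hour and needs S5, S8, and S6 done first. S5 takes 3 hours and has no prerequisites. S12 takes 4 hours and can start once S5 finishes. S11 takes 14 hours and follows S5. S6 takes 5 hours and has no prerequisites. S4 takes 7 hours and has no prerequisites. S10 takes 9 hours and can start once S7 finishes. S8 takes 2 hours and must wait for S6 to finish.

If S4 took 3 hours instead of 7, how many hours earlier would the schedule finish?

The binding path is S4→S7→S10 = 7+3+9 = 19; finish at 19 hours.
Since S4 is critical, the -4 change carries straight to that chain (now 15 hours).
New critical path: S5→S11 = 3+14 = 17 ⇒ 17 hours.
Change in finish: 17 − 19 = -2 hours.

2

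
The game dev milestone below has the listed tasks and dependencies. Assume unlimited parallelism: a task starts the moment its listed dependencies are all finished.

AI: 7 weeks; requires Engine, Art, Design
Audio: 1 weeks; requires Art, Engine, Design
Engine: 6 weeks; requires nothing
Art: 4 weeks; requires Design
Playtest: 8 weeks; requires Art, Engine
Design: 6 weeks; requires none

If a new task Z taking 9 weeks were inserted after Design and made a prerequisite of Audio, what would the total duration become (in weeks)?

18

Originally the job takes 18 weeks.
With Z inserted, Audio now waits for max(Art, Engine, Design, Z).
New critical path: Design→Art→Playtest = 6+4+8 = 18 ⇒ 18 weeks.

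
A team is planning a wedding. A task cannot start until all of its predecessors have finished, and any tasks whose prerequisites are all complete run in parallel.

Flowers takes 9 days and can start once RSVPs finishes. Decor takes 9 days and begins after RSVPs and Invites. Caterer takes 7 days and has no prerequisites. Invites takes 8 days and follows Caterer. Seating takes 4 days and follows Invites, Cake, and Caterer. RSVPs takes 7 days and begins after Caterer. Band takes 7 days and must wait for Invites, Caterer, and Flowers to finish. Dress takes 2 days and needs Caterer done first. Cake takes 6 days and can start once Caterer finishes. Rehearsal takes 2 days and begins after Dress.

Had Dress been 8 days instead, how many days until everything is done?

30

The binding path is Caterer→RSVPs→Flowers→Band = 7+7+9+7 = 30; finish at 30 days.
Dress is off the critical path — its longest chain is 11 days, giving 19 of slack.
No other chain overtakes it, so the finish is 30 days.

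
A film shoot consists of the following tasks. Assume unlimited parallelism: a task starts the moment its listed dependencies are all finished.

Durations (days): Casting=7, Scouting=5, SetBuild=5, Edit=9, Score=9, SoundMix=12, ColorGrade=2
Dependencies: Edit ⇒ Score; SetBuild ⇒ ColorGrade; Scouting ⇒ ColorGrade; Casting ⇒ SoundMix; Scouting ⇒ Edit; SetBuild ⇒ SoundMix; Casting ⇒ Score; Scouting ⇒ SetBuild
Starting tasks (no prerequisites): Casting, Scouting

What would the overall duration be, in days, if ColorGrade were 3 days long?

Baseline: Scouting→Edit→Score = 5+9+9 = 23 → 23 days.
ColorGrade has 11 days of float (longest path through it is 12).
No other chain overtakes it, so the finish is 23 days.

23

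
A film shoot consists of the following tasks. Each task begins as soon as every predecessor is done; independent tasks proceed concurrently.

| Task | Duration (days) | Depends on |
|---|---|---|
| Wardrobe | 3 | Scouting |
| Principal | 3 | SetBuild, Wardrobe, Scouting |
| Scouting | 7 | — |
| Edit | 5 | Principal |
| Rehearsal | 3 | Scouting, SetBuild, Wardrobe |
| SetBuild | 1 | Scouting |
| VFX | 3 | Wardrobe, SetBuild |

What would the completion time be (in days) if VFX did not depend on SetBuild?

18

Original critical path: Scouting→Wardrobe→Principal→Edit = 7+3+3+5 = 18 ⇒ 18 days.
Dropping SetBuild→VFX doesn't change VFX's earliest start (10); another predecessor still binds.
The longest chain is now Scouting→Wardrobe→Principal→Edit = 7+3+3+5 = 18, so the film shoot takes 18 days.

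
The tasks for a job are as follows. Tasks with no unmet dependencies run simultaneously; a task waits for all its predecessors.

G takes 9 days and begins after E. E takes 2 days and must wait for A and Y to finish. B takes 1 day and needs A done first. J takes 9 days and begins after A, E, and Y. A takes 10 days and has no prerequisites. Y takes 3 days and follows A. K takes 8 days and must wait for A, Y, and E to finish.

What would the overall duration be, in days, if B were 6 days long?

24

Actual critical path: A→Y→E→J = 10+3+2+9 = 24 ⇒ 24 days.
B is off the critical path — its longest chain is 11 days, giving 13 of slack.
That remains the longest chain; total 24 days.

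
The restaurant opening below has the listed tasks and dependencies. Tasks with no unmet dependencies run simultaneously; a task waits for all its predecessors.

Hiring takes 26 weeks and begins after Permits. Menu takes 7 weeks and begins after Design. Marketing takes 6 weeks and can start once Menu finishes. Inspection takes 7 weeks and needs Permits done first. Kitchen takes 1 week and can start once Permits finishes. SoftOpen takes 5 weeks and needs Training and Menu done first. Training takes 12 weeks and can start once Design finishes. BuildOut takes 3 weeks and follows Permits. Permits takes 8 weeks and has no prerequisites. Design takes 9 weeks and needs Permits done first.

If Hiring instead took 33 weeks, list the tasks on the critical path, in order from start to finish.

Permits, Hiring

Baseline: Permits→Hiring = 8+26 = 34 → 34 weeks.
Hiring lies on that path, so at 33 weeks the path becomes 41 weeks.
That remains the longest chain; total 41 weeks.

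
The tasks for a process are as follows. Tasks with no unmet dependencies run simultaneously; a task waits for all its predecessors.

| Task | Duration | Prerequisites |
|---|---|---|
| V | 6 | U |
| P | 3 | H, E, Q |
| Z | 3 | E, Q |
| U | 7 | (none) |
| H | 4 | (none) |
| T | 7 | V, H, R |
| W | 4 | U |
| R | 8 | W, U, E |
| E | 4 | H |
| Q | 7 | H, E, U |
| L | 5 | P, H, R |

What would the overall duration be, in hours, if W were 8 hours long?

Baseline: U→W→R→T = 7+4+8+7 = 26 → 26 hours.
W lies on that path, so at 8 hours the path becomes 30 hours.
No other chain overtakes it, so the finish is 30 hours.

30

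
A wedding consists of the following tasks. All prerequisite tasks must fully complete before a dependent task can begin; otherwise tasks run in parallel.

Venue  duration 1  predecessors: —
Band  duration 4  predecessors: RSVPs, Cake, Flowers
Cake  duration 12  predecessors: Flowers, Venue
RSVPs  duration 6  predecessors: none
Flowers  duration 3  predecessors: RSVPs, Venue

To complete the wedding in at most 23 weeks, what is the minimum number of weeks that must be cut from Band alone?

2

Current finish: 25 weeks; target: 23.
Band is on every critical path, so each week cut from Band cuts the finish by one (this holds down to a finish of 22).
Need 25 − 23 = 2 weeks off Band → Band becomes 2 weeks, finish becomes 23.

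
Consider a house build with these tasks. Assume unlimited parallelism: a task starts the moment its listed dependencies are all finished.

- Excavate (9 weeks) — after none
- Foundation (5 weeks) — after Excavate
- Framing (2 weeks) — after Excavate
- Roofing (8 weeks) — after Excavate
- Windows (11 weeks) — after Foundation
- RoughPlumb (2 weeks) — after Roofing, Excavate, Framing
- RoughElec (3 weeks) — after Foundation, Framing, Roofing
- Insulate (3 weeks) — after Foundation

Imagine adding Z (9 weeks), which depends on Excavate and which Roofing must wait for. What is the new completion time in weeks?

29

Originally the house build takes 25 weeks.
With Z inserted, Roofing now waits for max(Excavate, Z).
New critical path: Excavate→Z→Roofing→RoughElec = 9+9+8+3 = 29 ⇒ 29 weeks.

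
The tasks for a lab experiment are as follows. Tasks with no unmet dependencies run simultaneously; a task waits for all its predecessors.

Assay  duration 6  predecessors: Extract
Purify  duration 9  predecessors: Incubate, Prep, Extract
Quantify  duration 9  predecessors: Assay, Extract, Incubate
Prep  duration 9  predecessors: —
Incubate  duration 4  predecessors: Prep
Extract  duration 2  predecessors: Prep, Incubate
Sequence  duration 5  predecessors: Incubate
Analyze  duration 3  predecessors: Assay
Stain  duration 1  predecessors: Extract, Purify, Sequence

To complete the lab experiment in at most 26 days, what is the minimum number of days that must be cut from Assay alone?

Current finish: 30 days; target: 26.
Assay is on every critical path, so each day cut from Assay cuts the finish by one (this holds down to a finish of 25).
Need 30 − 26 = 4 days off Assay → Assay becomes 2 days, finish becomes 26.

4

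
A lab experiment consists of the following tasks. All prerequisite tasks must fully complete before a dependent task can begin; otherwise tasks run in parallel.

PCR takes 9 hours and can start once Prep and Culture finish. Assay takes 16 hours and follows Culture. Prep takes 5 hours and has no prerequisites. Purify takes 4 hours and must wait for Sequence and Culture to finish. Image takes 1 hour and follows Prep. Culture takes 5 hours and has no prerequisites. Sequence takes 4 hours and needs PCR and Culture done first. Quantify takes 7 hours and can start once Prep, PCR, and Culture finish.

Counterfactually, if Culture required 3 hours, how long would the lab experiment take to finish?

22

Actual critical path: Culture→PCR→Sequence→Purify = 5+9+4+4 = 22 ⇒ 22 hours.
Culture lies on that path, so at 3 hours the path becomes 20 hours.
Now Prep→PCR→Sequence→Purify = 5+9+4+4 = 22 is longest, so the finish becomes 22 hours.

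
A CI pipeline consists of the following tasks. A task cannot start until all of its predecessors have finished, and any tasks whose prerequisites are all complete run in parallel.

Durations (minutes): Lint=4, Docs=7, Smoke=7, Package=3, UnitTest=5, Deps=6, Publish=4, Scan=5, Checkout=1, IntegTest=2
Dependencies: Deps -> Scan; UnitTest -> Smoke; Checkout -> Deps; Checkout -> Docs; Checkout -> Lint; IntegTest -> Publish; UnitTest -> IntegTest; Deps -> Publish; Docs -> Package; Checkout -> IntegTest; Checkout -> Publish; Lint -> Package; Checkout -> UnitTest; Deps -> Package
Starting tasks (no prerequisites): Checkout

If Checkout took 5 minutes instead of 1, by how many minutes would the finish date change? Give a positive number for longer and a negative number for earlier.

As given, the longest chain is Checkout→UnitTest→Smoke = 1+5+7 = 13, so the finish is 13 minutes.
Since Checkout is critical, the +4 change carries straight to that chain (now 17 minutes).
That remains the longest chain; total 17 minutes.
Change in finish: 17 − 13 = +4 minutes.

4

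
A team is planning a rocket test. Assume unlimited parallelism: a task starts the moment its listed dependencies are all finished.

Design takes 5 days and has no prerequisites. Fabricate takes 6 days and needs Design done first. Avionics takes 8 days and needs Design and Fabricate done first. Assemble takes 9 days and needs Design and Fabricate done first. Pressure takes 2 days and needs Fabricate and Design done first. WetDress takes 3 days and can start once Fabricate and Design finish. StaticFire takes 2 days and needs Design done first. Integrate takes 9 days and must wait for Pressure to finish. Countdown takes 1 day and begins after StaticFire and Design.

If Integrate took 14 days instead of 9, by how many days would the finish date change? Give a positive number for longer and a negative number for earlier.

As given, the longest chain is Design→Fabricate→Pressure→Integrate = 5+6+2+9 = 22, so the finish is 22 days.
Since Integrate is critical, the +5 change carries straight to that chain (now 27 days).
The critical path is still Design→Fabricate→Pressure→Integrate; finish is now 27 days.
Change in finish: 27 − 22 = +5 days.

5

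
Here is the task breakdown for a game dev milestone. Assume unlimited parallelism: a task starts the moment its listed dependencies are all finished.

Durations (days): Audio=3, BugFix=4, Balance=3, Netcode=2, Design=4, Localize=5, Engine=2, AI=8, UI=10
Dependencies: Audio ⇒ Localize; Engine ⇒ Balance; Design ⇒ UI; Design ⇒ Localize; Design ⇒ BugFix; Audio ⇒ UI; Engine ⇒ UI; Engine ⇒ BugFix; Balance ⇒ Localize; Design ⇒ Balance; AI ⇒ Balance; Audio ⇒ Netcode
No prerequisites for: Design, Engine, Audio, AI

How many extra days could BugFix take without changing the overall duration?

AI→Balance→Localize = 8+3+5 = 16 sets the makespan at 16 days.
Longest path through BugFix: 8 days (earliest finish 8, latest finish 16).
Slack of BugFix = 12 − 4 = 8 days.

8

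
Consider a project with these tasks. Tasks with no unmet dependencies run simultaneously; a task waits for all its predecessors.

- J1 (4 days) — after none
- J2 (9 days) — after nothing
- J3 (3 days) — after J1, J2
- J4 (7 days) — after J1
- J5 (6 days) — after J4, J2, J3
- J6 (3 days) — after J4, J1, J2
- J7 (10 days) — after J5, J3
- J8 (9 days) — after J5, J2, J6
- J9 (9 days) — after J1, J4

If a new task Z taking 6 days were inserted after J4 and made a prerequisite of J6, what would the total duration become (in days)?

29

Originally the project takes 28 days.
With Z inserted, J6 now waits for max(J4, J1, J2, Z).
New critical path: J1→J4→Z→J6→J8 = 4+7+6+3+9 = 29 ⇒ 29 days.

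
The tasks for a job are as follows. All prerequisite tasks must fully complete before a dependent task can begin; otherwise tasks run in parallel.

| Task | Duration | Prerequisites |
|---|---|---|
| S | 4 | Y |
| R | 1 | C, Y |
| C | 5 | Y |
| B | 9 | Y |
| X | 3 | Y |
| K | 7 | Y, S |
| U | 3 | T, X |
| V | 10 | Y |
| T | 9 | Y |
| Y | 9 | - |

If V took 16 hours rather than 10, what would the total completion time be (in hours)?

As given, the longest chain is Y→T→U = 9+9+3 = 21, so the finish is 21 hours.
V is off the critical path — its longest chain is 19 hours, giving 2 of slack.
Now Y→V = 9+16 = 25 is longest, so the finish becomes 25 hours.

25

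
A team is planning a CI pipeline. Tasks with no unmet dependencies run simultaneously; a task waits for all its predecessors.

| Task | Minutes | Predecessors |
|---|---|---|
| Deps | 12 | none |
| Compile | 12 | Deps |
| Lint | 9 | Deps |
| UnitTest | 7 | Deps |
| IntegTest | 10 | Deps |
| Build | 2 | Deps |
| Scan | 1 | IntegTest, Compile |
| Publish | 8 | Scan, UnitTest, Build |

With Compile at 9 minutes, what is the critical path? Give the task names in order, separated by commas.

Baseline: Deps→Compile→Scan→Publish = 12+12+1+8 = 33 → 33 minutes.
Since Compile is critical, the -3 change carries straight to that chain (now 30 minutes).
The binding chain switches to Deps→IntegTest→Scan→Publish = 12+10+1+8 = 31; finish 31 minutes.

Deps, IntegTest, Scan, Publish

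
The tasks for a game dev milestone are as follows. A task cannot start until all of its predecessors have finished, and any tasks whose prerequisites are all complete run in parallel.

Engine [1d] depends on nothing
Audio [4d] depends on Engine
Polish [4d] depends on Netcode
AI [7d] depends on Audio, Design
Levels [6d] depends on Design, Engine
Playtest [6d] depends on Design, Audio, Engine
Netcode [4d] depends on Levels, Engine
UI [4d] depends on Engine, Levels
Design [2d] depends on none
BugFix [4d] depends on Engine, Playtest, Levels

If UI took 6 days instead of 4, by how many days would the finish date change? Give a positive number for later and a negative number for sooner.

The binding path is Design→Levels→Netcode→Polish = 2+6+4+4 = 16; finish at 16 days.
UI has 4 days of float (longest path through it is 12).
The critical path is still Design→Levels→Netcode→Polish; finish is now 16 days.
Change in finish: 16 − 16 = +0 days.

0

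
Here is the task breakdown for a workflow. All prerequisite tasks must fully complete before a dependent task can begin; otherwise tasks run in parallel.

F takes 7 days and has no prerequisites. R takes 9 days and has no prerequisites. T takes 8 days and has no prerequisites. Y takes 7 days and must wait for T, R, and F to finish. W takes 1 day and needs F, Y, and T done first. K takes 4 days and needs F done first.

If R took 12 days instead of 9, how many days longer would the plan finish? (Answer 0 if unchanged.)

Actual critical path: R→Y→W = 9+7+1 = 17 ⇒ 17 days.
R is on the critical path; changing it to 12 makes that path 20 days.
The critical path is still R→Y→W; finish is now 20 days.
Change in finish: 20 − 17 = +3 days.

3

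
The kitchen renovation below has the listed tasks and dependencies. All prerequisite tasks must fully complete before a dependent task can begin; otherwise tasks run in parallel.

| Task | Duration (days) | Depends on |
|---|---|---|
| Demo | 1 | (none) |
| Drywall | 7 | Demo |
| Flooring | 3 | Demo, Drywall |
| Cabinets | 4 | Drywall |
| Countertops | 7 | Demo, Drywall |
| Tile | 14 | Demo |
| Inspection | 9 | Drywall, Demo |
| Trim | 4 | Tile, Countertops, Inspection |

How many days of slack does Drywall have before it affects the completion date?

0

Demo→Drywall→Inspection→Trim = 1+7+9+4 = 21 sets the makespan at 21 days.
Longest path through Drywall: 21 days (earliest finish 8, latest finish 8).
Slack of Drywall = 1 − 1 = 0 days.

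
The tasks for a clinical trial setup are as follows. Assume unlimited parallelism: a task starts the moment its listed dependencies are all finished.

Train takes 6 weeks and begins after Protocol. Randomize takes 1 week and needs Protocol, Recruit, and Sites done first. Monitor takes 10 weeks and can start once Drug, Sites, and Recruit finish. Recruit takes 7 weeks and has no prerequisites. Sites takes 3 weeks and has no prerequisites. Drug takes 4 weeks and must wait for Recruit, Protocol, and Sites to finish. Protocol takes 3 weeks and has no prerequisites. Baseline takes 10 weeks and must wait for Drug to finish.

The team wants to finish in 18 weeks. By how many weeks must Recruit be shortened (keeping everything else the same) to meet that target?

Current finish: 21 weeks; target: 18.
Recruit is on every critical path, so each week cut from Recruit cuts the finish by one (this holds down to a finish of 17).
Need 21 − 18 = 3 weeks off Recruit → Recruit becomes 4 weeks, finish becomes 18.

3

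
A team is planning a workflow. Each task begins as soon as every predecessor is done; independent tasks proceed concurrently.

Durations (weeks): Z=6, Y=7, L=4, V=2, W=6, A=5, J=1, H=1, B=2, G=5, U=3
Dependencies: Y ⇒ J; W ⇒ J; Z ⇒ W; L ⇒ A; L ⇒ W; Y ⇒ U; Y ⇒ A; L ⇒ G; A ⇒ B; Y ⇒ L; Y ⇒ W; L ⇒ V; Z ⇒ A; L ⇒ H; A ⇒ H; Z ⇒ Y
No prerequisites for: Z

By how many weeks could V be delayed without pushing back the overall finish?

5

Critical path: Z→Y→L→W→J = 6+7+4+6+1 = 24, so the finish is 24 weeks.
The longest chain containing V totals 19 weeks.
Slack of V = 22 − 17 = 5 weeks.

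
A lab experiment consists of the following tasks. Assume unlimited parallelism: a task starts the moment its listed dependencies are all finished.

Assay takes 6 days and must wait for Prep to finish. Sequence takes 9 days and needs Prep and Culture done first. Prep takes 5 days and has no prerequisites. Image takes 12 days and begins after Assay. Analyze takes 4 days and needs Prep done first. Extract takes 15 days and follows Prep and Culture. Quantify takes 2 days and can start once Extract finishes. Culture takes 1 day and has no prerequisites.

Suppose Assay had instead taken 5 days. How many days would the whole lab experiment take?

As given, the longest chain is Prep→Assay→Image = 5+6+12 = 23, so the finish is 23 days.
Since Assay is critical, the -1 change carries straight to that chain (now 22 days).
New critical path: Prep→Extract→Quantify = 5+15+2 = 22 ⇒ 22 days.

22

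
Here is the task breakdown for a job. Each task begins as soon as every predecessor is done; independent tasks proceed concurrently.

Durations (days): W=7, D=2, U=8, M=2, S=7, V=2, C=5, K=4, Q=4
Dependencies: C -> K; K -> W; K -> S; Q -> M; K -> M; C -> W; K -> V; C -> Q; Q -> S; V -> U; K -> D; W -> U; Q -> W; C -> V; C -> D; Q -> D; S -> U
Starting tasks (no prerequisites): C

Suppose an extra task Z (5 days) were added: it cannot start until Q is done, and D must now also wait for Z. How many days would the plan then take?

Originally the plan takes 24 days.
With Z inserted, D now waits for max(Q, K, C, Z).
New critical path: C→Q→S→U = 5+4+7+8 = 24 ⇒ 24 days.

24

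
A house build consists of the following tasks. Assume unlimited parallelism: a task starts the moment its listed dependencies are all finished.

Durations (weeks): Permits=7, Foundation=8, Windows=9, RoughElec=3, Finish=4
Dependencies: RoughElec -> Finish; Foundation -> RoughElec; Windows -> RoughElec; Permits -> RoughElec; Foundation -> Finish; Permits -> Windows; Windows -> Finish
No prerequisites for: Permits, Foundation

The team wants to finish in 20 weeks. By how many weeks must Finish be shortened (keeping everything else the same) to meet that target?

Current finish: 23 weeks; target: 20.
Finish is on every critical path, so each week cut from Finish cuts the finish by one (this holds down to a finish of 20).
Need 23 − 20 = 3 weeks off Finish → Finish becomes 1 week, finish becomes 20.

3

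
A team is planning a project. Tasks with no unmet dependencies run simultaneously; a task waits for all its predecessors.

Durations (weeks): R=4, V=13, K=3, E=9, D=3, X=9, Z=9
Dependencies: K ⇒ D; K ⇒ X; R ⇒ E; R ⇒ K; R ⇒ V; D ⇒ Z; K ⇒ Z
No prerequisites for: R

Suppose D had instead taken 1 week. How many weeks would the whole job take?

17

The binding path is R→K→D→Z = 4+3+3+9 = 19; finish at 19 weeks.
Since D is critical, the -2 change carries straight to that chain (now 17 weeks).
The binding chain switches to R→V = 4+13 = 17; finish 17 weeks.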